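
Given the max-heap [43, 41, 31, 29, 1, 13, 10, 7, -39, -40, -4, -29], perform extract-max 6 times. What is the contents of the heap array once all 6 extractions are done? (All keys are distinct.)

extract-max #1 returns 43:
  remove root 43; move last element -29 to root → [-29, 41, 31, 29, 1, 13, 10, 7, -39, -40, -4]
  -29 vs larger child 41 at index 1, swap → [41, -29, 31, 29, 1, 13, 10, 7, -39, -40, -4]
  -29 vs larger child 29 at index 3, swap → [41, 29, 31, -29, 1, 13, 10, 7, -39, -40, -4]
  -29 vs larger child 7 at index 7, swap → [41, 29, 31, 7, 1, 13, 10, -29, -39, -40, -4]
extract-max #2 returns 41:
  remove root 41; move last element -4 to root → [-4, 29, 31, 7, 1, 13, 10, -29, -39, -40]
  -4 vs larger child 31 at index 2, swap → [31, 29, -4, 7, 1, 13, 10, -29, -39, -40]
  -4 vs larger child 13 at index 5, swap → [31, 29, 13, 7, 1, -4, 10, -29, -39, -40]
extract-max #3 returns 31:
  remove root 31; move last element -40 to root → [-40, 29, 13, 7, 1, -4, 10, -29, -39]
  -40 vs larger child 29 at index 1, swap → [29, -40, 13, 7, 1, -4, 10, -29, -39]
  -40 vs larger child 7 at index 3, swap → [29, 7, 13, -40, 1, -4, 10, -29, -39]
  -40 vs larger child -29 at index 7, swap → [29, 7, 13, -29, 1, -4, 10, -40, -39]
extract-max #4 returns 29:
  remove root 29; move last element -39 to root → [-39, 7, 13, -29, 1, -4, 10, -40]
  -39 vs larger child 13 at index 2, swap → [13, 7, -39, -29, 1, -4, 10, -40]
  -39 vs larger child 10 at index 6, swap → [13, 7, 10, -29, 1, -4, -39, -40]
extract-max #5 returns 13:
  remove root 13; move last element -40 to root → [-40, 7, 10, -29, 1, -4, -39]
  -40 vs larger child 10 at index 2, swap → [10, 7, -40, -29, 1, -4, -39]
  -40 vs larger child -4 at index 5, swap → [10, 7, -4, -29, 1, -40, -39]
extract-max #6 returns 10:
  remove root 10; move last element -39 to root → [-39, 7, -4, -29, 1, -40]
  -39 vs larger child 7 at index 1, swap → [7, -39, -4, -29, 1, -40]
  -39 vs larger child 1 at index 4, swap → [7, 1, -4, -29, -39, -40]

[7, 1, -4, -29, -39, -40]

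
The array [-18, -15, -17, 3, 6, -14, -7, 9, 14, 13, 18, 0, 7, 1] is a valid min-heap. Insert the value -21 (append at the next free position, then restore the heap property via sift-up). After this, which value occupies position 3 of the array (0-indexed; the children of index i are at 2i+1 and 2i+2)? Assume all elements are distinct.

append -21 at index 14 → [-18, -15, -17, 3, 6, -14, -7, 9, 14, 13, 18, 0, 7, 1, -21]
-21 < parent -7 at index 6, swap → [-18, -15, -17, 3, 6, -14, -21, 9, 14, 13, 18, 0, 7, 1, -7]
-21 < parent -17 at index 2, swap → [-18, -15, -21, 3, 6, -14, -17, 9, 14, 13, 18, 0, 7, 1, -7]
-21 < parent -18 at index 0, swap → [-21, -15, -18, 3, 6, -14, -17, 9, 14, 13, 18, 0, 7, 1, -7]
resulting array: [-21, -15, -18, 3, 6, -14, -17, 9, 14, 13, 18, 0, 7, 1, -7]

3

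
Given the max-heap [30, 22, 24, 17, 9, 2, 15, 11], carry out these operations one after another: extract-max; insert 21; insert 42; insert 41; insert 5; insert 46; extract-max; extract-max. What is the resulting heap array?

[41, 24, 15, 22, 9, 2, 11, 17, 21, 5]

extract-max → returns 30:
  remove root 30; move last element 11 to root → [11, 22, 24, 17, 9, 2, 15]
  11 vs larger child 24 at index 2, swap → [24, 22, 11, 17, 9, 2, 15]
  11 vs larger child 15 at index 6, swap → [24, 22, 15, 17, 9, 2, 11]
insert 21:
  append 21 at index 7 → [24, 22, 15, 17, 9, 2, 11, 21]
  21 > parent 17 at index 3, swap → [24, 22, 15, 21, 9, 2, 11, 17]
insert 42:
  append 42 at index 8 → [24, 22, 15, 21, 9, 2, 11, 17, 42]
  42 > parent 21 at index 3, swap → [24, 22, 15, 42, 9, 2, 11, 17, 21]
  42 > parent 22 at index 1, swap → [24, 42, 15, 22, 9, 2, 11, 17, 21]
  42 > parent 24 at index 0, swap → [42, 24, 15, 22, 9, 2, 11, 17, 21]
insert 41:
  append 41 at index 9 → [42, 24, 15, 22, 9, 2, 11, 17, 21, 41]
  41 > parent 9 at index 4, swap → [42, 24, 15, 22, 41, 2, 11, 17, 21, 9]
  41 > parent 24 at index 1, swap → [42, 41, 15, 22, 24, 2, 11, 17, 21, 9]
insert 5:
  append 5 at index 10 → [42, 41, 15, 22, 24, 2, 11, 17, 21, 9, 5] (no swap needed)
insert 46:
  append 46 at index 11 → [42, 41, 15, 22, 24, 2, 11, 17, 21, 9, 5, 46]
  46 > parent 2 at index 5, swap → [42, 41, 15, 22, 24, 46, 11, 17, 21, 9, 5, 2]
  46 > parent 15 at index 2, swap → [42, 41, 46, 22, 24, 15, 11, 17, 21, 9, 5, 2]
  46 > parent 42 at index 0, swap → [46, 41, 42, 22, 24, 15, 11, 17, 21, 9, 5, 2]
extract-max → returns 46:
  remove root 46; move last element 2 to root → [2, 41, 42, 22, 24, 15, 11, 17, 21, 9, 5]
  2 vs larger child 42 at index 2, swap → [42, 41, 2, 22, 24, 15, 11, 17, 21, 9, 5]
  2 vs larger child 15 at index 5, swap → [42, 41, 15, 22, 24, 2, 11, 17, 21, 9, 5]
extract-max → returns 42:
  remove root 42; move last element 5 to root → [5, 41, 15, 22, 24, 2, 11, 17, 21, 9]
  5 vs larger child 41 at index 1, swap → [41, 5, 15, 22, 24, 2, 11, 17, 21, 9]
  5 vs larger child 24 at index 4, swap → [41, 24, 15, 22, 5, 2, 11, 17, 21, 9]
  5 vs only child 9 at index 9, swap → [41, 24, 15, 22, 9, 2, 11, 17, 21, 5]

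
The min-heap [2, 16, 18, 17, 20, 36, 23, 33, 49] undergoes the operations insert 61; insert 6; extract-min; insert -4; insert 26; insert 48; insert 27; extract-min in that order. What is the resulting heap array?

[6, 16, 18, 17, 20, 26, 23, 33, 49, 61, 27, 36, 48]

insert 61:
  append 61 at index 9 → [2, 16, 18, 17, 20, 36, 23, 33, 49, 61] (no swap needed)
insert 6:
  append 6 at index 10 → [2, 16, 18, 17, 20, 36, 23, 33, 49, 61, 6]
  6 < parent 20 at index 4, swap → [2, 16, 18, 17, 6, 36, 23, 33, 49, 61, 20]
  6 < parent 16 at index 1, swap → [2, 6, 18, 17, 16, 36, 23, 33, 49, 61, 20]
extract-min → returns 2:
  remove root 2; move last element 20 to root → [20, 6, 18, 17, 16, 36, 23, 33, 49, 61]
  20 vs smaller child 6 at index 1, swap → [6, 20, 18, 17, 16, 36, 23, 33, 49, 61]
  20 vs smaller child 16 at index 4, swap → [6, 16, 18, 17, 20, 36, 23, 33, 49, 61]
insert -4:
  append -4 at index 10 → [6, 16, 18, 17, 20, 36, 23, 33, 49, 61, -4]
  -4 < parent 20 at index 4, swap → [6, 16, 18, 17, -4, 36, 23, 33, 49, 61, 20]
  -4 < parent 16 at index 1, swap → [6, -4, 18, 17, 16, 36, 23, 33, 49, 61, 20]
  -4 < parent 6 at index 0, swap → [-4, 6, 18, 17, 16, 36, 23, 33, 49, 61, 20]
insert 26:
  append 26 at index 11 → [-4, 6, 18, 17, 16, 36, 23, 33, 49, 61, 20, 26]
  26 < parent 36 at index 5, swap → [-4, 6, 18, 17, 16, 26, 23, 33, 49, 61, 20, 36]
insert 48:
  append 48 at index 12 → [-4, 6, 18, 17, 16, 26, 23, 33, 49, 61, 20, 36, 48] (no swap needed)
insert 27:
  append 27 at index 13 → [-4, 6, 18, 17, 16, 26, 23, 33, 49, 61, 20, 36, 48, 27] (no swap needed)
extract-min → returns -4:
  remove root -4; move last element 27 to root → [27, 6, 18, 17, 16, 26, 23, 33, 49, 61, 20, 36, 48]
  27 vs smaller child 6 at index 1, swap → [6, 27, 18, 17, 16, 26, 23, 33, 49, 61, 20, 36, 48]
  27 vs smaller child 16 at index 4, swap → [6, 16, 18, 17, 27, 26, 23, 33, 49, 61, 20, 36, 48]
  27 vs smaller child 20 at index 10, swap → [6, 16, 18, 17, 20, 26, 23, 33, 49, 61, 27, 36, 48]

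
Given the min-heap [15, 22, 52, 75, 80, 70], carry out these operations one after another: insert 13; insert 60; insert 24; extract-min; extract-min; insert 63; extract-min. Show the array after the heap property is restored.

insert 13:
  append 13 at index 6 → [15, 22, 52, 75, 80, 70, 13]
  13 < parent 52 at index 2, swap → [15, 22, 13, 75, 80, 70, 52]
  13 < parent 15 at index 0, swap → [13, 22, 15, 75, 80, 70, 52]
insert 60:
  append 60 at index 7 → [13, 22, 15, 75, 80, 70, 52, 60]
  60 < parent 75 at index 3, swap → [13, 22, 15, 60, 80, 70, 52, 75]
insert 24:
  append 24 at index 8 → [13, 22, 15, 60, 80, 70, 52, 75, 24]
  24 < parent 60 at index 3, swap → [13, 22, 15, 24, 80, 70, 52, 75, 60]
extract-min → returns 13:
  remove root 13; move last element 60 to root → [60, 22, 15, 24, 80, 70, 52, 75]
  60 vs smaller child 15 at index 2, swap → [15, 22, 60, 24, 80, 70, 52, 75]
  60 vs smaller child 52 at index 6, swap → [15, 22, 52, 24, 80, 70, 60, 75]
extract-min → returns 15:
  remove root 15; move last element 75 to root → [75, 22, 52, 24, 80, 70, 60]
  75 vs smaller child 22 at index 1, swap → [22, 75, 52, 24, 80, 70, 60]
  75 vs smaller child 24 at index 3, swap → [22, 24, 52, 75, 80, 70, 60]
insert 63:
  append 63 at index 7 → [22, 24, 52, 75, 80, 70, 60, 63]
  63 < parent 75 at index 3, swap → [22, 24, 52, 63, 80, 70, 60, 75]
extract-min → returns 22:
  remove root 22; move last element 75 to root → [75, 24, 52, 63, 80, 70, 60]
  75 vs smaller child 24 at index 1, swap → [24, 75, 52, 63, 80, 70, 60]
  75 vs smaller child 63 at index 3, swap → [24, 63, 52, 75, 80, 70, 60]

[24, 63, 52, 75, 80, 70, 60]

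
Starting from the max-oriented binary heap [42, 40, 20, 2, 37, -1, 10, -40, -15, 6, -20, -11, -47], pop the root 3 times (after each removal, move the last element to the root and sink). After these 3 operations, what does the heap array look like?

extract-max #1 returns 42:
  remove root 42; move last element -47 to root → [-47, 40, 20, 2, 37, -1, 10, -40, -15, 6, -20, -11]
  -47 vs larger child 40 at index 1, swap → [40, -47, 20, 2, 37, -1, 10, -40, -15, 6, -20, -11]
  -47 vs larger child 37 at index 4, swap → [40, 37, 20, 2, -47, -1, 10, -40, -15, 6, -20, -11]
  -47 vs larger child 6 at index 9, swap → [40, 37, 20, 2, 6, -1, 10, -40, -15, -47, -20, -11]
extract-max #2 returns 40:
  remove root 40; move last element -11 to root → [-11, 37, 20, 2, 6, -1, 10, -40, -15, -47, -20]
  -11 vs larger child 37 at index 1, swap → [37, -11, 20, 2, 6, -1, 10, -40, -15, -47, -20]
  -11 vs larger child 6 at index 4, swap → [37, 6, 20, 2, -11, -1, 10, -40, -15, -47, -20]
extract-max #3 returns 37:
  remove root 37; move last element -20 to root → [-20, 6, 20, 2, -11, -1, 10, -40, -15, -47]
  -20 vs larger child 20 at index 2, swap → [20, 6, -20, 2, -11, -1, 10, -40, -15, -47]
  -20 vs larger child 10 at index 6, swap → [20, 6, 10, 2, -11, -1, -20, -40, -15, -47]

[20, 6, 10, 2, -11, -1, -20, -40, -15, -47]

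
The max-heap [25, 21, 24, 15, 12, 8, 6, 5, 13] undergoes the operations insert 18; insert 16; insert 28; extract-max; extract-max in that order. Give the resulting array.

insert 18:
  append 18 at index 9 → [25, 21, 24, 15, 12, 8, 6, 5, 13, 18]
  18 > parent 12 at index 4, swap → [25, 21, 24, 15, 18, 8, 6, 5, 13, 12]
insert 16:
  append 16 at index 10 → [25, 21, 24, 15, 18, 8, 6, 5, 13, 12, 16] (no swap needed)
insert 28:
  append 28 at index 11 → [25, 21, 24, 15, 18, 8, 6, 5, 13, 12, 16, 28]
  28 > parent 8 at index 5, swap → [25, 21, 24, 15, 18, 28, 6, 5, 13, 12, 16, 8]
  28 > parent 24 at index 2, swap → [25, 21, 28, 15, 18, 24, 6, 5, 13, 12, 16, 8]
  28 > parent 25 at index 0, swap → [28, 21, 25, 15, 18, 24, 6, 5, 13, 12, 16, 8]
extract-max → returns 28:
  remove root 28; move last element 8 to root → [8, 21, 25, 15, 18, 24, 6, 5, 13, 12, 16]
  8 vs larger child 25 at index 2, swap → [25, 21, 8, 15, 18, 24, 6, 5, 13, 12, 16]
  8 vs larger child 24 at index 5, swap → [25, 21, 24, 15, 18, 8, 6, 5, 13, 12, 16]
extract-max → returns 25:
  remove root 25; move last element 16 to root → [16, 21, 24, 15, 18, 8, 6, 5, 13, 12]
  16 vs larger child 24 at index 2, swap → [24, 21, 16, 15, 18, 8, 6, 5, 13, 12]

[24, 21, 16, 15, 18, 8, 6, 5, 13, 12]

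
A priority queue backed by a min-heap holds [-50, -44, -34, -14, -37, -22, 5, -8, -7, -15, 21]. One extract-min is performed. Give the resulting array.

remove root -50; move last element 21 to root → [21, -44, -34, -14, -37, -22, 5, -8, -7, -15]
21 vs smaller child -44 at index 1, swap → [-44, 21, -34, -14, -37, -22, 5, -8, -7, -15]
21 vs smaller child -37 at index 4, swap → [-44, -37, -34, -14, 21, -22, 5, -8, -7, -15]
21 vs only child -15 at index 9, swap → [-44, -37, -34, -14, -15, -22, 5, -8, -7, 21]

[-44, -37, -34, -14, -15, -22, 5, -8, -7, 21]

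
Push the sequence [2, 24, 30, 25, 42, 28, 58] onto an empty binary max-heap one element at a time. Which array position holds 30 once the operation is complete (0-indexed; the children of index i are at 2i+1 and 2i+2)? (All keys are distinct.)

Insert 2:
  append 2 at index 0 → [2] (no swap needed)
Insert 24:
  append 24 at index 1 → [2, 24]
  24 > parent 2 at index 0, swap → [24, 2]
Insert 30:
  append 30 at index 2 → [24, 2, 30]
  30 > parent 24 at index 0, swap → [30, 2, 24]
Insert 25:
  append 25 at index 3 → [30, 2, 24, 25]
  25 > parent 2 at index 1, swap → [30, 25, 24, 2]
Insert 42:
  append 42 at index 4 → [30, 25, 24, 2, 42]
  42 > parent 25 at index 1, swap → [30, 42, 24, 2, 25]
  42 > parent 30 at index 0, swap → [42, 30, 24, 2, 25]
Insert 28:
  append 28 at index 5 → [42, 30, 24, 2, 25, 28]
  28 > parent 24 at index 2, swap → [42, 30, 28, 2, 25, 24]
Insert 58:
  append 58 at index 6 → [42, 30, 28, 2, 25, 24, 58]
  58 > parent 28 at index 2, swap → [42, 30, 58, 2, 25, 24, 28]
  58 > parent 42 at index 0, swap → [58, 30, 42, 2, 25, 24, 28]
resulting array: [58, 30, 42, 2, 25, 24, 28]

1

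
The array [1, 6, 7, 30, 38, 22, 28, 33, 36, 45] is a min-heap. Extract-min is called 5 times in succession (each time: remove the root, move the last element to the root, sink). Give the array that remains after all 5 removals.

extract-min #1 returns 1:
  remove root 1; move last element 45 to root → [45, 6, 7, 30, 38, 22, 28, 33, 36]
  45 vs smaller child 6 at index 1, swap → [6, 45, 7, 30, 38, 22, 28, 33, 36]
  45 vs smaller child 30 at index 3, swap → [6, 30, 7, 45, 38, 22, 28, 33, 36]
  45 vs smaller child 33 at index 7, swap → [6, 30, 7, 33, 38, 22, 28, 45, 36]
extract-min #2 returns 6:
  remove root 6; move last element 36 to root → [36, 30, 7, 33, 38, 22, 28, 45]
  36 vs smaller child 7 at index 2, swap → [7, 30, 36, 33, 38, 22, 28, 45]
  36 vs smaller child 22 at index 5, swap → [7, 30, 22, 33, 38, 36, 28, 45]
extract-min #3 returns 7:
  remove root 7; move last element 45 to root → [45, 30, 22, 33, 38, 36, 28]
  45 vs smaller child 22 at index 2, swap → [22, 30, 45, 33, 38, 36, 28]
  45 vs smaller child 28 at index 6, swap → [22, 30, 28, 33, 38, 36, 45]
extract-min #4 returns 22:
  remove root 22; move last element 45 to root → [45, 30, 28, 33, 38, 36]
  45 vs smaller child 28 at index 2, swap → [28, 30, 45, 33, 38, 36]
  45 vs only child 36 at index 5, swap → [28, 30, 36, 33, 38, 45]
extract-min #5 returns 28:
  remove root 28; move last element 45 to root → [45, 30, 36, 33, 38]
  45 vs smaller child 30 at index 1, swap → [30, 45, 36, 33, 38]
  45 vs smaller child 33 at index 3, swap → [30, 33, 36, 45, 38]

[30, 33, 36, 45, 38]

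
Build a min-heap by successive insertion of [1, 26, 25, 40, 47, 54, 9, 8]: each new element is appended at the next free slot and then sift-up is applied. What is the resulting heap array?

[1, 8, 9, 26, 47, 54, 25, 40]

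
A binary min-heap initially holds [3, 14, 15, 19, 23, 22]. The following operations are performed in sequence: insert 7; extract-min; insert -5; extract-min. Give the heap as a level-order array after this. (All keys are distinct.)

[7, 14, 15, 19, 23, 22]

insert 7:
  append 7 at index 6 → [3, 14, 15, 19, 23, 22, 7]
  7 < parent 15 at index 2, swap → [3, 14, 7, 19, 23, 22, 15]
extract-min → returns 3:
  remove root 3; move last element 15 to root → [15, 14, 7, 19, 23, 22]
  15 vs smaller child 7 at index 2, swap → [7, 14, 15, 19, 23, 22]
insert -5:
  append -5 at index 6 → [7, 14, 15, 19, 23, 22, -5]
  -5 < parent 15 at index 2, swap → [7, 14, -5, 19, 23, 22, 15]
  -5 < parent 7 at index 0, swap → [-5, 14, 7, 19, 23, 22, 15]
extract-min → returns -5:
  remove root -5; move last element 15 to root → [15, 14, 7, 19, 23, 22]
  15 vs smaller child 7 at index 2, swap → [7, 14, 15, 19, 23, 22]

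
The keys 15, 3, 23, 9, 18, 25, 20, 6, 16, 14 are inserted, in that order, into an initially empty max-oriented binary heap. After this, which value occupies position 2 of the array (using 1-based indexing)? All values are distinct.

Insert 15:
  append 15 at index 1 → [15] (no swap needed)
Insert 3:
  append 3 at index 2 → [15, 3] (no swap needed)
Insert 23:
  append 23 at index 3 → [15, 3, 23]
  23 > parent 15 at index 1, swap → [23, 3, 15]
Insert 9:
  append 9 at index 4 → [23, 3, 15, 9]
  9 > parent 3 at index 2, swap → [23, 9, 15, 3]
Insert 18:
  append 18 at index 5 → [23, 9, 15, 3, 18]
  18 > parent 9 at index 2, swap → [23, 18, 15, 3, 9]
Insert 25:
  append 25 at index 6 → [23, 18, 15, 3, 9, 25]
  25 > parent 15 at index 3, swap → [23, 18, 25, 3, 9, 15]
  25 > parent 23 at index 1, swap → [25, 18, 23, 3, 9, 15]
Insert 20:
  append 20 at index 7 → [25, 18, 23, 3, 9, 15, 20] (no swap needed)
Insert 6:
  append 6 at index 8 → [25, 18, 23, 3, 9, 15, 20, 6]
  6 > parent 3 at index 4, swap → [25, 18, 23, 6, 9, 15, 20, 3]
Insert 16:
  append 16 at index 9 → [25, 18, 23, 6, 9, 15, 20, 3, 16]
  16 > parent 6 at index 4, swap → [25, 18, 23, 16, 9, 15, 20, 3, 6]
Insert 14:
  append 14 at index 10 → [25, 18, 23, 16, 9, 15, 20, 3, 6, 14]
  14 > parent 9 at index 5, swap → [25, 18, 23, 16, 14, 15, 20, 3, 6, 9]
resulting array: [25, 18, 23, 16, 14, 15, 20, 3, 6, 9]

18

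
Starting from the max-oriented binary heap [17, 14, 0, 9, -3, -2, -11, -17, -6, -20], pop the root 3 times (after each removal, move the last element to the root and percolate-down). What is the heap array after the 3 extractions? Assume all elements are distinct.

extract-max #1 returns 17:
  remove root 17; move last element -20 to root → [-20, 14, 0, 9, -3, -2, -11, -17, -6]
  -20 vs larger child 14 at index 1, swap → [14, -20, 0, 9, -3, -2, -11, -17, -6]
  -20 vs larger child 9 at index 3, swap → [14, 9, 0, -20, -3, -2, -11, -17, -6]
  -20 vs larger child -6 at index 8, swap → [14, 9, 0, -6, -3, -2, -11, -17, -20]
extract-max #2 returns 14:
  remove root 14; move last element -20 to root → [-20, 9, 0, -6, -3, -2, -11, -17]
  -20 vs larger child 9 at index 1, swap → [9, -20, 0, -6, -3, -2, -11, -17]
  -20 vs larger child -3 at index 4, swap → [9, -3, 0, -6, -20, -2, -11, -17]
extract-max #3 returns 9:
  remove root 9; move last element -17 to root → [-17, -3, 0, -6, -20, -2, -11]
  -17 vs larger child 0 at index 2, swap → [0, -3, -17, -6, -20, -2, -11]
  -17 vs larger child -2 at index 5, swap → [0, -3, -2, -6, -20, -17, -11]

[0, -3, -2, -6, -20, -17, -11]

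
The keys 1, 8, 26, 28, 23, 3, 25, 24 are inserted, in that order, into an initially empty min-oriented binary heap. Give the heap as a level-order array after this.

Insert 1:
  append 1 at index 0 → [1] (no swap needed)
Insert 8:
  append 8 at index 1 → [1, 8] (no swap needed)
Insert 26:
  append 26 at index 2 → [1, 8, 26] (no swap needed)
Insert 28:
  append 28 at index 3 → [1, 8, 26, 28] (no swap needed)
Insert 23:
  append 23 at index 4 → [1, 8, 26, 28, 23] (no swap needed)
Insert 3:
  append 3 at index 5 → [1, 8, 26, 28, 23, 3]
  3 < parent 26 at index 2, swap → [1, 8, 3, 28, 23, 26]
Insert 25:
  append 25 at index 6 → [1, 8, 3, 28, 23, 26, 25] (no swap needed)
Insert 24:
  append 24 at index 7 → [1, 8, 3, 28, 23, 26, 25, 24]
  24 < parent 28 at index 3, swap → [1, 8, 3, 24, 23, 26, 25, 28]

[1, 8, 3, 24, 23, 26, 25, 28]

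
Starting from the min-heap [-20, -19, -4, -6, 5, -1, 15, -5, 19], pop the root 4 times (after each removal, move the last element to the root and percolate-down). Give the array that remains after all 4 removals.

[-4, 5, -1, 19, 15]

extract-min #1 returns -20:
  remove root -20; move last element 19 to root → [19, -19, -4, -6, 5, -1, 15, -5]
  19 vs smaller child -19 at index 1, swap → [-19, 19, -4, -6, 5, -1, 15, -5]
  19 vs smaller child -6 at index 3, swap → [-19, -6, -4, 19, 5, -1, 15, -5]
  19 vs only child -5 at index 7, swap → [-19, -6, -4, -5, 5, -1, 15, 19]
extract-min #2 returns -19:
  remove root -19; move last element 19 to root → [19, -6, -4, -5, 5, -1, 15]
  19 vs smaller child -6 at index 1, swap → [-6, 19, -4, -5, 5, -1, 15]
  19 vs smaller child -5 at index 3, swap → [-6, -5, -4, 19, 5, -1, 15]
extract-min #3 returns -6:
  remove root -6; move last element 15 to root → [15, -5, -4, 19, 5, -1]
  15 vs smaller child -5 at index 1, swap → [-5, 15, -4, 19, 5, -1]
  15 vs smaller child 5 at index 4, swap → [-5, 5, -4, 19, 15, -1]
extract-min #4 returns -5:
  remove root -5; move last element -1 to root → [-1, 5, -4, 19, 15]
  -1 vs smaller child -4 at index 2, swap → [-4, 5, -1, 19, 15]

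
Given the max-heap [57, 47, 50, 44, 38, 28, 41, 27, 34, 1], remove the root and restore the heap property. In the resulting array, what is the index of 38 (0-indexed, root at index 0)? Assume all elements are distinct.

remove root 57; move last element 1 to root → [1, 47, 50, 44, 38, 28, 41, 27, 34]
1 vs larger child 50 at index 2, swap → [50, 47, 1, 44, 38, 28, 41, 27, 34]
1 vs larger child 41 at index 6, swap → [50, 47, 41, 44, 38, 28, 1, 27, 34]
resulting array: [50, 47, 41, 44, 38, 28, 1, 27, 34]

4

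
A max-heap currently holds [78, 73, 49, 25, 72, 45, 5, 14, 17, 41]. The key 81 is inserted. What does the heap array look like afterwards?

[81, 78, 49, 25, 73, 45, 5, 14, 17, 41, 72]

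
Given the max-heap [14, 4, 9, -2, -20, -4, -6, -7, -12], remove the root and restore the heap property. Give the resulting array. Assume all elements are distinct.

[9, 4, -4, -2, -20, -12, -6, -7]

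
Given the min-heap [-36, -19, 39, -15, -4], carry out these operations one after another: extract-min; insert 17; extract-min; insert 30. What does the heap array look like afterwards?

extract-min → returns -36:
  remove root -36; move last element -4 to root → [-4, -19, 39, -15]
  -4 vs smaller child -19 at index 1, swap → [-19, -4, 39, -15]
  -4 vs only child -15 at index 3, swap → [-19, -15, 39, -4]
insert 17:
  append 17 at index 4 → [-19, -15, 39, -4, 17] (no swap needed)
extract-min → returns -19:
  remove root -19; move last element 17 to root → [17, -15, 39, -4]
  17 vs smaller child -15 at index 1, swap → [-15, 17, 39, -4]
  17 vs only child -4 at index 3, swap → [-15, -4, 39, 17]
insert 30:
  append 30 at index 4 → [-15, -4, 39, 17, 30] (no swap needed)

[-15, -4, 39, 17, 30]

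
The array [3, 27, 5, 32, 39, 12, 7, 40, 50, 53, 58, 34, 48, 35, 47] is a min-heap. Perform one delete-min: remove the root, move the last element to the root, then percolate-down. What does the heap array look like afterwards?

[5, 27, 7, 32, 39, 12, 35, 40, 50, 53, 58, 34, 48, 47]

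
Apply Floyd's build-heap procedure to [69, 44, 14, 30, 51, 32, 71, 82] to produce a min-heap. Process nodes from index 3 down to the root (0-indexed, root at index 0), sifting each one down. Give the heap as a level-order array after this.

[14, 30, 32, 44, 51, 69, 71, 82]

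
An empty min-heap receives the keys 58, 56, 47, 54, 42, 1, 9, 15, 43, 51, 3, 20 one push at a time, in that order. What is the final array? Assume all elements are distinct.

[1, 3, 9, 43, 15, 20, 42, 58, 47, 54, 51, 56]

Insert 58:
  append 58 at index 0 → [58] (no swap needed)
Insert 56:
  append 56 at index 1 → [58, 56]
  56 < parent 58 at index 0, swap → [56, 58]
Insert 47:
  append 47 at index 2 → [56, 58, 47]
  47 < parent 56 at index 0, swap → [47, 58, 56]
Insert 54:
  append 54 at index 3 → [47, 58, 56, 54]
  54 < parent 58 at index 1, swap → [47, 54, 56, 58]
Insert 42:
  append 42 at index 4 → [47, 54, 56, 58, 42]
  42 < parent 54 at index 1, swap → [47, 42, 56, 58, 54]
  42 < parent 47 at index 0, swap → [42, 47, 56, 58, 54]
Insert 1:
  append 1 at index 5 → [42, 47, 56, 58, 54, 1]
  1 < parent 56 at index 2, swap → [42, 47, 1, 58, 54, 56]
  1 < parent 42 at index 0, swap → [1, 47, 42, 58, 54, 56]
Insert 9:
  append 9 at index 6 → [1, 47, 42, 58, 54, 56, 9]
  9 < parent 42 at index 2, swap → [1, 47, 9, 58, 54, 56, 42]
Insert 15:
  append 15 at index 7 → [1, 47, 9, 58, 54, 56, 42, 15]
  15 < parent 58 at index 3, swap → [1, 47, 9, 15, 54, 56, 42, 58]
  15 < parent 47 at index 1, swap → [1, 15, 9, 47, 54, 56, 42, 58]
Insert 43:
  append 43 at index 8 → [1, 15, 9, 47, 54, 56, 42, 58, 43]
  43 < parent 47 at index 3, swap → [1, 15, 9, 43, 54, 56, 42, 58, 47]
Insert 51:
  append 51 at index 9 → [1, 15, 9, 43, 54, 56, 42, 58, 47, 51]
  51 < parent 54 at index 4, swap → [1, 15, 9, 43, 51, 56, 42, 58, 47, 54]
Insert 3:
  append 3 at index 10 → [1, 15, 9, 43, 51, 56, 42, 58, 47, 54, 3]
  3 < parent 51 at index 4, swap → [1, 15, 9, 43, 3, 56, 42, 58, 47, 54, 51]
  3 < parent 15 at index 1, swap → [1, 3, 9, 43, 15, 56, 42, 58, 47, 54, 51]
Insert 20:
  append 20 at index 11 → [1, 3, 9, 43, 15, 56, 42, 58, 47, 54, 51, 20]
  20 < parent 56 at index 5, swap → [1, 3, 9, 43, 15, 20, 42, 58, 47, 54, 51, 56]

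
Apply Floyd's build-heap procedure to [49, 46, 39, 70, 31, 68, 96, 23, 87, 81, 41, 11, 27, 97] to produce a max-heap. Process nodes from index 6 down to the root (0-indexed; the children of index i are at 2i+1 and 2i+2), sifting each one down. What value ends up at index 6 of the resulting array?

49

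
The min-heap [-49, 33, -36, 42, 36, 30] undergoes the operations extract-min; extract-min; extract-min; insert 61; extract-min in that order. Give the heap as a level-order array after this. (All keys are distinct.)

[36, 42, 61]

extract-min → returns -49:
  remove root -49; move last element 30 to root → [30, 33, -36, 42, 36]
  30 vs smaller child -36 at index 2, swap → [-36, 33, 30, 42, 36]
extract-min → returns -36:
  remove root -36; move last element 36 to root → [36, 33, 30, 42]
  36 vs smaller child 30 at index 2, swap → [30, 33, 36, 42]
extract-min → returns 30:
  remove root 30; move last element 42 to root → [42, 33, 36]
  42 vs smaller child 33 at index 1, swap → [33, 42, 36]
insert 61:
  append 61 at index 3 → [33, 42, 36, 61] (no swap needed)
extract-min → returns 33:
  remove root 33; move last element 61 to root → [61, 42, 36]
  61 vs smaller child 36 at index 2, swap → [36, 42, 61]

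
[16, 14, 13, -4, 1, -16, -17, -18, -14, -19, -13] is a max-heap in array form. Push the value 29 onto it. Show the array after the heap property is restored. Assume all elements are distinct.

[29, 14, 16, -4, 1, 13, -17, -18, -14, -19, -13, -16]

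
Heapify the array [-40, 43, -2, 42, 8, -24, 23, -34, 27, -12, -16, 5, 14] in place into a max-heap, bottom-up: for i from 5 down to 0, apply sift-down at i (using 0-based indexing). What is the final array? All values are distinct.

sift down from index 5:
  -24 vs larger child 14 at index 12, swap → [-40, 43, -2, 42, 8, 14, 23, -34, 27, -12, -16, 5, -24]
sift down from index 4: already satisfies heap property
sift down from index 3: already satisfies heap property
sift down from index 2:
  -2 vs larger child 23 at index 6, swap → [-40, 43, 23, 42, 8, 14, -2, -34, 27, -12, -16, 5, -24]
sift down from index 1: already satisfies heap property
sift down from index 0:
  -40 vs larger child 43 at index 1, swap → [43, -40, 23, 42, 8, 14, -2, -34, 27, -12, -16, 5, -24]
  -40 vs larger child 42 at index 3, swap → [43, 42, 23, -40, 8, 14, -2, -34, 27, -12, -16, 5, -24]
  -40 vs larger child 27 at index 8, swap → [43, 42, 23, 27, 8, 14, -2, -34, -40, -12, -16, 5, -24]

[43, 42, 23, 27, 8, 14, -2, -34, -40, -12, -16, 5, -24]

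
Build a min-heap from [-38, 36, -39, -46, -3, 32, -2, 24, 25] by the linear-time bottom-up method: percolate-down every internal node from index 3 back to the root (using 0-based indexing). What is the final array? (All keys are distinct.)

[-46, -38, -39, 24, -3, 32, -2, 36, 25]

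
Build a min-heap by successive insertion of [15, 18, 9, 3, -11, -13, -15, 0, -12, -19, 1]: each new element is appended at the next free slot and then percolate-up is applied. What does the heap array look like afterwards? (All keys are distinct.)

Insert 15:
  append 15 at index 0 → [15] (no swap needed)
Insert 18:
  append 18 at index 1 → [15, 18] (no swap needed)
Insert 9:
  append 9 at index 2 → [15, 18, 9]
  9 < parent 15 at index 0, swap → [9, 18, 15]
Insert 3:
  append 3 at index 3 → [9, 18, 15, 3]
  3 < parent 18 at index 1, swap → [9, 3, 15, 18]
  3 < parent 9 at index 0, swap → [3, 9, 15, 18]
Insert -11:
  append -11 at index 4 → [3, 9, 15, 18, -11]
  -11 < parent 9 at index 1, swap → [3, -11, 15, 18, 9]
  -11 < parent 3 at index 0, swap → [-11, 3, 15, 18, 9]
Insert -13:
  append -13 at index 5 → [-11, 3, 15, 18, 9, -13]
  -13 < parent 15 at index 2, swap → [-11, 3, -13, 18, 9, 15]
  -13 < parent -11 at index 0, swap → [-13, 3, -11, 18, 9, 15]
Insert -15:
  append -15 at index 6 → [-13, 3, -11, 18, 9, 15, -15]
  -15 < parent -11 at index 2, swap → [-13, 3, -15, 18, 9, 15, -11]
  -15 < parent -13 at index 0, swap → [-15, 3, -13, 18, 9, 15, -11]
Insert 0:
  append 0 at index 7 → [-15, 3, -13, 18, 9, 15, -11, 0]
  0 < parent 18 at index 3, swap → [-15, 3, -13, 0, 9, 15, -11, 18]
  0 < parent 3 at index 1, swap → [-15, 0, -13, 3, 9, 15, -11, 18]
Insert -12:
  append -12 at index 8 → [-15, 0, -13, 3, 9, 15, -11, 18, -12]
  -12 < parent 3 at index 3, swap → [-15, 0, -13, -12, 9, 15, -11, 18, 3]
  -12 < parent 0 at index 1, swap → [-15, -12, -13, 0, 9, 15, -11, 18, 3]
Insert -19:
  append -19 at index 9 → [-15, -12, -13, 0, 9, 15, -11, 18, 3, -19]
  -19 < parent 9 at index 4, swap → [-15, -12, -13, 0, -19, 15, -11, 18, 3, 9]
  -19 < parent -12 at index 1, swap → [-15, -19, -13, 0, -12, 15, -11, 18, 3, 9]
  -19 < parent -15 at index 0, swap → [-19, -15, -13, 0, -12, 15, -11, 18, 3, 9]
Insert 1:
  append 1 at index 10 → [-19, -15, -13, 0, -12, 15, -11, 18, 3, 9, 1] (no swap needed)

[-19, -15, -13, 0, -12, 15, -11, 18, 3, 9, 1]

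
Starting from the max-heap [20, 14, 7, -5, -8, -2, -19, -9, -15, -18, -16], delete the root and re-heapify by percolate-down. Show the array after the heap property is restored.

remove root 20; move last element -16 to root → [-16, 14, 7, -5, -8, -2, -19, -9, -15, -18]
-16 vs larger child 14 at index 1, swap → [14, -16, 7, -5, -8, -2, -19, -9, -15, -18]
-16 vs larger child -5 at index 3, swap → [14, -5, 7, -16, -8, -2, -19, -9, -15, -18]
-16 vs larger child -9 at index 7, swap → [14, -5, 7, -9, -8, -2, -19, -16, -15, -18]

[14, -5, 7, -9, -8, -2, -19, -16, -15, -18]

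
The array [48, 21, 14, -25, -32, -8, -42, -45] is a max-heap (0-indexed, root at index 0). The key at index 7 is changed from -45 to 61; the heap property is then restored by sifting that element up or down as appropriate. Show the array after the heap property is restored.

set index 7 from -45 to 61 → [48, 21, 14, -25, -32, -8, -42, 61]
61 > parent -25 at index 3, swap → [48, 21, 14, 61, -32, -8, -42, -25]
61 > parent 21 at index 1, swap → [48, 61, 14, 21, -32, -8, -42, -25]
61 > parent 48 at index 0, swap → [61, 48, 14, 21, -32, -8, -42, -25]

[61, 48, 14, 21, -32, -8, -42, -25]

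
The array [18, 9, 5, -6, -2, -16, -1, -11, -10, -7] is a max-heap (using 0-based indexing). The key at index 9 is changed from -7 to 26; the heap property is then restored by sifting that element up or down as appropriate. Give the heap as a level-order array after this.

set index 9 from -7 to 26 → [18, 9, 5, -6, -2, -16, -1, -11, -10, 26]
26 > parent -2 at index 4, swap → [18, 9, 5, -6, 26, -16, -1, -11, -10, -2]
26 > parent 9 at index 1, swap → [18, 26, 5, -6, 9, -16, -1, -11, -10, -2]
26 > parent 18 at index 0, swap → [26, 18, 5, -6, 9, -16, -1, -11, -10, -2]

[26, 18, 5, -6, 9, -16, -1, -11, -10, -2]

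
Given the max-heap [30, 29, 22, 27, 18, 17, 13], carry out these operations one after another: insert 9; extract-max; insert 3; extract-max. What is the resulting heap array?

[27, 18, 22, 9, 3, 17, 13]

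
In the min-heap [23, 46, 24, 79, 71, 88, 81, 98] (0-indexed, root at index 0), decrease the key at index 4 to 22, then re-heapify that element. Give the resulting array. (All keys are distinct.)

set index 4 from 71 to 22 → [23, 46, 24, 79, 22, 88, 81, 98]
22 < parent 46 at index 1, swap → [23, 22, 24, 79, 46, 88, 81, 98]
22 < parent 23 at index 0, swap → [22, 23, 24, 79, 46, 88, 81, 98]

[22, 23, 24, 79, 46, 88, 81, 98]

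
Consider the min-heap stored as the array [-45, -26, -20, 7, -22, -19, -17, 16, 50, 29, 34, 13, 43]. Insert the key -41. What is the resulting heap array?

append -41 at index 13 → [-45, -26, -20, 7, -22, -19, -17, 16, 50, 29, 34, 13, 43, -41]
-41 < parent -17 at index 6, swap → [-45, -26, -20, 7, -22, -19, -41, 16, 50, 29, 34, 13, 43, -17]
-41 < parent -20 at index 2, swap → [-45, -26, -41, 7, -22, -19, -20, 16, 50, 29, 34, 13, 43, -17]

[-45, -26, -41, 7, -22, -19, -20, 16, 50, 29, 34, 13, 43, -17]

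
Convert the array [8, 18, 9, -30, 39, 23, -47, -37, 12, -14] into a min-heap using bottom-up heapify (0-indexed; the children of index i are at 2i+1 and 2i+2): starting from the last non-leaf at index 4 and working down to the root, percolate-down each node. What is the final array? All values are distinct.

[-47, -37, 8, -30, -14, 23, 9, 18, 12, 39]

sift down from index 4:
  39 vs only child -14 at index 9, swap → [8, 18, 9, -30, -14, 23, -47, -37, 12, 39]
sift down from index 3:
  -30 vs smaller child -37 at index 7, swap → [8, 18, 9, -37, -14, 23, -47, -30, 12, 39]
sift down from index 2:
  9 vs smaller child -47 at index 6, swap → [8, 18, -47, -37, -14, 23, 9, -30, 12, 39]
sift down from index 1:
  18 vs smaller child -37 at index 3, swap → [8, -37, -47, 18, -14, 23, 9, -30, 12, 39]
  18 vs smaller child -30 at index 7, swap → [8, -37, -47, -30, -14, 23, 9, 18, 12, 39]
sift down from index 0:
  8 vs smaller child -47 at index 2, swap → [-47, -37, 8, -30, -14, 23, 9, 18, 12, 39]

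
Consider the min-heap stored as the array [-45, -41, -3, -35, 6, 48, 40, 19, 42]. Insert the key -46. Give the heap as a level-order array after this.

append -46 at index 9 → [-45, -41, -3, -35, 6, 48, 40, 19, 42, -46]
-46 < parent 6 at index 4, swap → [-45, -41, -3, -35, -46, 48, 40, 19, 42, 6]
-46 < parent -41 at index 1, swap → [-45, -46, -3, -35, -41, 48, 40, 19, 42, 6]
-46 < parent -45 at index 0, swap → [-46, -45, -3, -35, -41, 48, 40, 19, 42, 6]

[-46, -45, -3, -35, -41, 48, 40, 19, 42, 6]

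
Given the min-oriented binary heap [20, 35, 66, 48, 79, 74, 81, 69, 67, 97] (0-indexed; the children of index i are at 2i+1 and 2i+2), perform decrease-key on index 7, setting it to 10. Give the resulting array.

set index 7 from 69 to 10 → [20, 35, 66, 48, 79, 74, 81, 10, 67, 97]
10 < parent 48 at index 3, swap → [20, 35, 66, 10, 79, 74, 81, 48, 67, 97]
10 < parent 35 at index 1, swap → [20, 10, 66, 35, 79, 74, 81, 48, 67, 97]
10 < parent 20 at index 0, swap → [10, 20, 66, 35, 79, 74, 81, 48, 67, 97]

[10, 20, 66, 35, 79, 74, 81, 48, 67, 97]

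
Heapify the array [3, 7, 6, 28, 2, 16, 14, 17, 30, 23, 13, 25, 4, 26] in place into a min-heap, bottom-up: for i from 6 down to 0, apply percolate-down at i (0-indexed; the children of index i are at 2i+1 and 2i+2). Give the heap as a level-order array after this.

[2, 3, 4, 17, 7, 6, 14, 28, 30, 23, 13, 25, 16, 26]

sift down from index 6: already satisfies heap property
sift down from index 5:
  16 vs smaller child 4 at index 12, swap → [3, 7, 6, 28, 2, 4, 14, 17, 30, 23, 13, 25, 16, 26]
sift down from index 4: already satisfies heap property
sift down from index 3:
  28 vs smaller child 17 at index 7, swap → [3, 7, 6, 17, 2, 4, 14, 28, 30, 23, 13, 25, 16, 26]
sift down from index 2:
  6 vs smaller child 4 at index 5, swap → [3, 7, 4, 17, 2, 6, 14, 28, 30, 23, 13, 25, 16, 26]
sift down from index 1:
  7 vs smaller child 2 at index 4, swap → [3, 2, 4, 17, 7, 6, 14, 28, 30, 23, 13, 25, 16, 26]
sift down from index 0:
  3 vs smaller child 2 at index 1, swap → [2, 3, 4, 17, 7, 6, 14, 28, 30, 23, 13, 25, 16, 26]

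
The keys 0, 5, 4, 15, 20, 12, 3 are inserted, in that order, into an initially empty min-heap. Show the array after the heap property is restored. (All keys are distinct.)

Insert 0:
  append 0 at index 0 → [0] (no swap needed)
Insert 5:
  append 5 at index 1 → [0, 5] (no swap needed)
Insert 4:
  append 4 at index 2 → [0, 5, 4] (no swap needed)
Insert 15:
  append 15 at index 3 → [0, 5, 4, 15] (no swap needed)
Insert 20:
  append 20 at index 4 → [0, 5, 4, 15, 20] (no swap needed)
Insert 12:
  append 12 at index 5 → [0, 5, 4, 15, 20, 12] (no swap needed)
Insert 3:
  append 3 at index 6 → [0, 5, 4, 15, 20, 12, 3]
  3 < parent 4 at index 2, swap → [0, 5, 3, 15, 20, 12, 4]

[0, 5, 3, 15, 20, 12, 4]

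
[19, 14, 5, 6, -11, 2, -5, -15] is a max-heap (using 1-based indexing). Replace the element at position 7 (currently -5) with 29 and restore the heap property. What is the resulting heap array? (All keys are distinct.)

[29, 14, 19, 6, -11, 2, 5, -15]

set index 7 from -5 to 29 → [19, 14, 5, 6, -11, 2, 29, -15]
29 > parent 5 at index 3, swap → [19, 14, 29, 6, -11, 2, 5, -15]
29 > parent 19 at index 1, swap → [29, 14, 19, 6, -11, 2, 5, -15]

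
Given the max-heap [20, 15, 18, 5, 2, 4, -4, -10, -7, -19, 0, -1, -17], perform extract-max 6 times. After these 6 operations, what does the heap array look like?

extract-max #1 returns 20:
  remove root 20; move last element -17 to root → [-17, 15, 18, 5, 2, 4, -4, -10, -7, -19, 0, -1]
  -17 vs larger child 18 at index 2, swap → [18, 15, -17, 5, 2, 4, -4, -10, -7, -19, 0, -1]
  -17 vs larger child 4 at index 5, swap → [18, 15, 4, 5, 2, -17, -4, -10, -7, -19, 0, -1]
  -17 vs only child -1 at index 11, swap → [18, 15, 4, 5, 2, -1, -4, -10, -7, -19, 0, -17]
extract-max #2 returns 18:
  remove root 18; move last element -17 to root → [-17, 15, 4, 5, 2, -1, -4, -10, -7, -19, 0]
  -17 vs larger child 15 at index 1, swap → [15, -17, 4, 5, 2, -1, -4, -10, -7, -19, 0]
  -17 vs larger child 5 at index 3, swap → [15, 5, 4, -17, 2, -1, -4, -10, -7, -19, 0]
  -17 vs larger child -7 at index 8, swap → [15, 5, 4, -7, 2, -1, -4, -10, -17, -19, 0]
extract-max #3 returns 15:
  remove root 15; move last element 0 to root → [0, 5, 4, -7, 2, -1, -4, -10, -17, -19]
  0 vs larger child 5 at index 1, swap → [5, 0, 4, -7, 2, -1, -4, -10, -17, -19]
  0 vs larger child 2 at index 4, swap → [5, 2, 4, -7, 0, -1, -4, -10, -17, -19]
extract-max #4 returns 5:
  remove root 5; move last element -19 to root → [-19, 2, 4, -7, 0, -1, -4, -10, -17]
  -19 vs larger child 4 at index 2, swap → [4, 2, -19, -7, 0, -1, -4, -10, -17]
  -19 vs larger child -1 at index 5, swap → [4, 2, -1, -7, 0, -19, -4, -10, -17]
extract-max #5 returns 4:
  remove root 4; move last element -17 to root → [-17, 2, -1, -7, 0, -19, -4, -10]
  -17 vs larger child 2 at index 1, swap → [2, -17, -1, -7, 0, -19, -4, -10]
  -17 vs larger child 0 at index 4, swap → [2, 0, -1, -7, -17, -19, -4, -10]
extract-max #6 returns 2:
  remove root 2; move last element -10 to root → [-10, 0, -1, -7, -17, -19, -4]
  -10 vs larger child 0 at index 1, swap → [0, -10, -1, -7, -17, -19, -4]
  -10 vs larger child -7 at index 3, swap → [0, -7, -1, -10, -17, -19, -4]

[0, -7, -1, -10, -17, -19, -4]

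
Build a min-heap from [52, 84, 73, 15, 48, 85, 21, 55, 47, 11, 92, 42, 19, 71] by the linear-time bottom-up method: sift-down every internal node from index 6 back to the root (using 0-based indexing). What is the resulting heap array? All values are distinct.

[11, 15, 19, 47, 48, 42, 21, 55, 52, 84, 92, 73, 85, 71]

sift down from index 6: already satisfies heap property
sift down from index 5:
  85 vs smaller child 19 at index 12, swap → [52, 84, 73, 15, 48, 19, 21, 55, 47, 11, 92, 42, 85, 71]
sift down from index 4:
  48 vs smaller child 11 at index 9, swap → [52, 84, 73, 15, 11, 19, 21, 55, 47, 48, 92, 42, 85, 71]
sift down from index 3: already satisfies heap property
sift down from index 2:
  73 vs smaller child 19 at index 5, swap → [52, 84, 19, 15, 11, 73, 21, 55, 47, 48, 92, 42, 85, 71]
  73 vs smaller child 42 at index 11, swap → [52, 84, 19, 15, 11, 42, 21, 55, 47, 48, 92, 73, 85, 71]
sift down from index 1:
  84 vs smaller child 11 at index 4, swap → [52, 11, 19, 15, 84, 42, 21, 55, 47, 48, 92, 73, 85, 71]
  84 vs smaller child 48 at index 9, swap → [52, 11, 19, 15, 48, 42, 21, 55, 47, 84, 92, 73, 85, 71]
sift down from index 0:
  52 vs smaller child 11 at index 1, swap → [11, 52, 19, 15, 48, 42, 21, 55, 47, 84, 92, 73, 85, 71]
  52 vs smaller child 15 at index 3, swap → [11, 15, 19, 52, 48, 42, 21, 55, 47, 84, 92, 73, 85, 71]
  52 vs smaller child 47 at index 8, swap → [11, 15, 19, 47, 48, 42, 21, 55, 52, 84, 92, 73, 85, 71]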